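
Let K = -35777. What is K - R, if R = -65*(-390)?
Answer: -61127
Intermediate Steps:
R = 25350
K - R = -35777 - 1*25350 = -35777 - 25350 = -61127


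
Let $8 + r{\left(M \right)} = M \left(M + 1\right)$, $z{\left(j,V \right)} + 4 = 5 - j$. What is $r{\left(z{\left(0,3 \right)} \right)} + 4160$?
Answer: $4154$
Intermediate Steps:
$z{\left(j,V \right)} = 1 - j$ ($z{\left(j,V \right)} = -4 - \left(-5 + j\right) = 1 - j$)
$r{\left(M \right)} = -8 + M \left(1 + M\right)$ ($r{\left(M \right)} = -8 + M \left(M + 1\right) = -8 + M \left(1 + M\right)$)
$r{\left(z{\left(0,3 \right)} \right)} + 4160 = \left(-8 + \left(1 - 0\right) + \left(1 - 0\right)^{2}\right) + 4160 = \left(-8 + \left(1 + 0\right) + \left(1 + 0\right)^{2}\right) + 4160 = \left(-8 + 1 + 1^{2}\right) + 4160 = \left(-8 + 1 + 1\right) + 4160 = -6 + 4160 = 4154$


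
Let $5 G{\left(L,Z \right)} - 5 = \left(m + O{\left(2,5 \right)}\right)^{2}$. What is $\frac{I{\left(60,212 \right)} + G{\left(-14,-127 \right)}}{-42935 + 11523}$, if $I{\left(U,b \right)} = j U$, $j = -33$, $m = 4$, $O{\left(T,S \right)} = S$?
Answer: $\frac{4907}{78530} \approx 0.062486$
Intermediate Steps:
$G{\left(L,Z \right)} = \frac{86}{5}$ ($G{\left(L,Z \right)} = 1 + \frac{\left(4 + 5\right)^{2}}{5} = 1 + \frac{9^{2}}{5} = 1 + \frac{1}{5} \cdot 81 = 1 + \frac{81}{5} = \frac{86}{5}$)
$I{\left(U,b \right)} = - 33 U$
$\frac{I{\left(60,212 \right)} + G{\left(-14,-127 \right)}}{-42935 + 11523} = \frac{\left(-33\right) 60 + \frac{86}{5}}{-42935 + 11523} = \frac{-1980 + \frac{86}{5}}{-31412} = \left(- \frac{9814}{5}\right) \left(- \frac{1}{31412}\right) = \frac{4907}{78530}$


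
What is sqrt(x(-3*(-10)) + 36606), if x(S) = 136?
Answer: sqrt(36742) ≈ 191.68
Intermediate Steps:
sqrt(x(-3*(-10)) + 36606) = sqrt(136 + 36606) = sqrt(36742)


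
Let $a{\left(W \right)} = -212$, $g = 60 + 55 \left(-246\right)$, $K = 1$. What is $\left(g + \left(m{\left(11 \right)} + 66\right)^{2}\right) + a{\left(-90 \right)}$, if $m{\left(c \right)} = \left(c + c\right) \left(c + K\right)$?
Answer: $95218$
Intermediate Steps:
$m{\left(c \right)} = 2 c \left(1 + c\right)$ ($m{\left(c \right)} = \left(c + c\right) \left(c + 1\right) = 2 c \left(1 + c\right)$)
$g = -13470$ ($g = 60 - 13530 = -13470$)
$\left(g + \left(m{\left(11 \right)} + 66\right)^{2}\right) + a{\left(-90 \right)} = \left(-13470 + \left(2 \cdot 11 \left(1 + 11\right) + 66\right)^{2}\right) - 212 = \left(-13470 + \left(2 \cdot 11 \cdot 12 + 66\right)^{2}\right) - 212 = \left(-13470 + \left(264 + 66\right)^{2}\right) - 212 = \left(-13470 + 330^{2}\right) - 212 = \left(-13470 + 108900\right) - 212 = 95430 - 212 = 95218$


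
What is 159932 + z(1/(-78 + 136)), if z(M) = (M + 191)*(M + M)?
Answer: 269016703/1682 ≈ 1.5994e+5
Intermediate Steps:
z(M) = 2*M*(191 + M) (z(M) = (191 + M)*(2*M) = 2*M*(191 + M))
159932 + z(1/(-78 + 136)) = 159932 + 2*(191 + 1/(-78 + 136))/(-78 + 136) = 159932 + 2*(191 + 1/58)/58 = 159932 + 2*(1/58)*(191 + 1/58) = 159932 + 2*(1/58)*(11079/58) = 159932 + 11079/1682 = 269016703/1682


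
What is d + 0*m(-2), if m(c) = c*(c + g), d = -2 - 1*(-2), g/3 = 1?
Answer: 0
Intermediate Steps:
g = 3 (g = 3*1 = 3)
d = 0 (d = -2 + 2 = 0)
m(c) = c*(3 + c) (m(c) = c*(c + 3) = c*(3 + c))
d + 0*m(-2) = 0 + 0*(-2*(3 - 2)) = 0 + 0*(-2*1) = 0 + 0*(-2) = 0 + 0 = 0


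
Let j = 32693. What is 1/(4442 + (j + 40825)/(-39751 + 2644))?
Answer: 12369/54918592 ≈ 0.00022522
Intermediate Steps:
1/(4442 + (j + 40825)/(-39751 + 2644)) = 1/(4442 + (32693 + 40825)/(-39751 + 2644)) = 1/(4442 + 73518/(-37107)) = 1/(4442 + 73518*(-1/37107)) = 1/(4442 - 24506/12369) = 1/(54918592/12369) = 12369/54918592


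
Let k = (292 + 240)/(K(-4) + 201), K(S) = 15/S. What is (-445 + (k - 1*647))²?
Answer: 738671491600/622521 ≈ 1.1866e+6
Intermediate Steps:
k = 2128/789 (k = (292 + 240)/(15/(-4) + 201) = 532/(15*(-¼) + 201) = 532/(-15/4 + 201) = 532/(789/4) = 532*(4/789) = 2128/789 ≈ 2.6971)
(-445 + (k - 1*647))² = (-445 + (2128/789 - 1*647))² = (-445 + (2128/789 - 647))² = (-445 - 508355/789)² = (-859460/789)² = 738671491600/622521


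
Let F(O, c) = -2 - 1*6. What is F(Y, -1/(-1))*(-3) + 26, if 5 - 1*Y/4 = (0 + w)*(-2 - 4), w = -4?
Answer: 50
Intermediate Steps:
Y = -76 (Y = 20 - 4*(0 - 4)*(-2 - 4) = 20 - (-16)*(-6) = 20 - 4*24 = 20 - 96 = -76)
F(O, c) = -8 (F(O, c) = -2 - 6 = -8)
F(Y, -1/(-1))*(-3) + 26 = -8*(-3) + 26 = 24 + 26 = 50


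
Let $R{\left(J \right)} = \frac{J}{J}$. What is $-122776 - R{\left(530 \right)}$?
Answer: $-122777$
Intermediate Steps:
$R{\left(J \right)} = 1$
$-122776 - R{\left(530 \right)} = -122776 - 1 = -122777$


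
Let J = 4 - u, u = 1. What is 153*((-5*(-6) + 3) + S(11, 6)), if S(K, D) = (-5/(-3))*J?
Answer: 5814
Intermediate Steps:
J = 3 (J = 4 - 1*1 = 4 - 1 = 3)
S(K, D) = 5 (S(K, D) = -5/(-3)*3 = -5*(-⅓)*3 = (5/3)*3 = 5)
153*((-5*(-6) + 3) + S(11, 6)) = 153*((-5*(-6) + 3) + 5) = 153*((30 + 3) + 5) = 153*(33 + 5) = 153*38 = 5814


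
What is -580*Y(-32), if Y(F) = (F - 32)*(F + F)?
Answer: -2375680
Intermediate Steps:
Y(F) = 2*F*(-32 + F) (Y(F) = (-32 + F)*(2*F) = 2*F*(-32 + F))
-580*Y(-32) = -1160*(-32)*(-32 - 32) = -1160*(-32)*(-64) = -580*4096 = -2375680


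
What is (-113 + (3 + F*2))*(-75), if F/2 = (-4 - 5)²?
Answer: -16050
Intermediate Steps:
F = 162 (F = 2*(-4 - 5)² = 2*(-9)² = 2*81 = 162)
(-113 + (3 + F*2))*(-75) = (-113 + (3 + 162*2))*(-75) = (-113 + (3 + 324))*(-75) = (-113 + 327)*(-75) = 214*(-75) = -16050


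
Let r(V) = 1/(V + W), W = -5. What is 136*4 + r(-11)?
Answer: 8703/16 ≈ 543.94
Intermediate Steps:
r(V) = 1/(-5 + V) (r(V) = 1/(V - 5) = 1/(-5 + V))
136*4 + r(-11) = 136*4 + 1/(-5 - 11) = 544 + 1/(-16) = 544 - 1/16 = 8703/16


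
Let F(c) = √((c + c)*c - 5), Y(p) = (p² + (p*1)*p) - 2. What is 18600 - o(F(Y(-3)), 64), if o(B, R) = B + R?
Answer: 18536 - 13*√3 ≈ 18513.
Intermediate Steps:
Y(p) = -2 + 2*p² (Y(p) = (p² + p*p) - 2 = (p² + p²) - 2 = 2*p² - 2 = -2 + 2*p²)
F(c) = √(-5 + 2*c²) (F(c) = √((2*c)*c - 5) = √(2*c² - 5) = √(-5 + 2*c²))
18600 - o(F(Y(-3)), 64) = 18600 - (√(-5 + 2*(-2 + 2*(-3)²)²) + 64) = 18600 - (√(-5 + 2*(-2 + 2*9)²) + 64) = 18600 - (√(-5 + 2*(-2 + 18)²) + 64) = 18600 - (√(-5 + 2*16²) + 64) = 18600 - (√(-5 + 2*256) + 64) = 18600 - (√(-5 + 512) + 64) = 18600 - (√507 + 64) = 18600 - (13*√3 + 64) = 18600 - (64 + 13*√3) = 18600 + (-64 - 13*√3) = 18536 - 13*√3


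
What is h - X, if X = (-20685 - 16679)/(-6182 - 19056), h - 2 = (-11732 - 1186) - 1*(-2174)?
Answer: -135571980/12619 ≈ -10743.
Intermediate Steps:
h = -10742 (h = 2 + ((-11732 - 1186) - 1*(-2174)) = 2 + (-12918 + 2174) = 2 - 10744 = -10742)
X = 18682/12619 (X = -37364/(-25238) = -37364*(-1/25238) = 18682/12619 ≈ 1.4805)
h - X = -10742 - 1*18682/12619 = -10742 - 18682/12619 = -135571980/12619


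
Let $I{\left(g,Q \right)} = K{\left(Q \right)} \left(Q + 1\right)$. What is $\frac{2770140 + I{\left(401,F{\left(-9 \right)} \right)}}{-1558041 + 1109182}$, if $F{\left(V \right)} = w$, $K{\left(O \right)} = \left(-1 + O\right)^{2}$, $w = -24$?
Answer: $- \frac{2755765}{448859} \approx -6.1395$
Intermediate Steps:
$F{\left(V \right)} = -24$
$I{\left(g,Q \right)} = \left(-1 + Q\right)^{2} \left(1 + Q\right)$ ($I{\left(g,Q \right)} = \left(-1 + Q\right)^{2} \left(Q + 1\right) = \left(-1 + Q\right)^{2} \left(1 + Q\right)$)
$\frac{2770140 + I{\left(401,F{\left(-9 \right)} \right)}}{-1558041 + 1109182} = \frac{2770140 + \left(-1 - 24\right)^{2} \left(1 - 24\right)}{-1558041 + 1109182} = \frac{2770140 + \left(-25\right)^{2} \left(-23\right)}{-448859} = \left(2770140 + 625 \left(-23\right)\right) \left(- \frac{1}{448859}\right) = \left(2770140 - 14375\right) \left(- \frac{1}{448859}\right) = 2755765 \left(- \frac{1}{448859}\right) = - \frac{2755765}{448859}$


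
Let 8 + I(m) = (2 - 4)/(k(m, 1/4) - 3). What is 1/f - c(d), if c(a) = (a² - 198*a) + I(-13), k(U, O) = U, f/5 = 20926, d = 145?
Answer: 3219622049/418520 ≈ 7692.9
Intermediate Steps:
f = 104630 (f = 5*20926 = 104630)
I(m) = -8 - 2/(-3 + m) (I(m) = -8 + (2 - 4)/(m - 3) = -8 - 2/(-3 + m))
c(a) = -63/8 + a² - 198*a (c(a) = (a² - 198*a) + 2*(11 - 4*(-13))/(-3 - 13) = (a² - 198*a) + 2*(11 + 52)/(-16) = (a² - 198*a) + 2*(-1/16)*63 = (a² - 198*a) - 63/8 = -63/8 + a² - 198*a)
1/f - c(d) = 1/104630 - (-63/8 + 145² - 198*145) = 1/104630 - (-63/8 + 21025 - 28710) = 1/104630 - 1*(-61543/8) = 1/104630 + 61543/8 = 3219622049/418520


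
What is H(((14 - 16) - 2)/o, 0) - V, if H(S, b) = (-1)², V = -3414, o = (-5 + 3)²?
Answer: 3415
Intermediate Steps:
o = 4 (o = (-2)² = 4)
H(S, b) = 1
H(((14 - 16) - 2)/o, 0) - V = 1 - 1*(-3414) = 1 + 3414 = 3415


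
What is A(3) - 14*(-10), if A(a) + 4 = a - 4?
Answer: 135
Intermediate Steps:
A(a) = -8 + a (A(a) = -4 + (a - 4) = -4 + (-4 + a) = -8 + a)
A(3) - 14*(-10) = (-8 + 3) - 14*(-10) = -5 + 140 = 135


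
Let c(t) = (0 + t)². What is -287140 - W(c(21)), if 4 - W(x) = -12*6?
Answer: -287216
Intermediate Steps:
c(t) = t²
W(x) = 76 (W(x) = 4 - (-12)*6 = 4 - 1*(-72) = 4 + 72 = 76)
-287140 - W(c(21)) = -287140 - 1*76 = -287140 - 76 = -287216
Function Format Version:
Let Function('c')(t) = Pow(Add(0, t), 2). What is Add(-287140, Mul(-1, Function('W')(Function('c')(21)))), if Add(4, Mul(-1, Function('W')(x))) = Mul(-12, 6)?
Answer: -287216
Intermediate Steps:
Function('c')(t) = Pow(t, 2)
Function('W')(x) = 76 (Function('W')(x) = Add(4, Mul(-1, Mul(-12, 6))) = Add(4, Mul(-1, -72)) = Add(4, 72) = 76)
Add(-287140, Mul(-1, Function('W')(Function('c')(21)))) = Add(-287140, Mul(-1, 76)) = Add(-287140, -76) = -287216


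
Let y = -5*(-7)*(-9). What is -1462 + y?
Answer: -1777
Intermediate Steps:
y = -315 (y = 35*(-9) = -315)
-1462 + y = -1462 - 315 = -1777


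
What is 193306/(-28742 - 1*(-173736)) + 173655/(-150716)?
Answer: 1977687013/10926457852 ≈ 0.18100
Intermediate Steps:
193306/(-28742 - 1*(-173736)) + 173655/(-150716) = 193306/(-28742 + 173736) + 173655*(-1/150716) = 193306/144994 - 173655/150716 = 193306*(1/144994) - 173655/150716 = 96653/72497 - 173655/150716 = 1977687013/10926457852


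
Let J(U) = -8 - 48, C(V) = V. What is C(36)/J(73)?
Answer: -9/14 ≈ -0.64286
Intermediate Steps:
J(U) = -56
C(36)/J(73) = 36/(-56) = 36*(-1/56) = -9/14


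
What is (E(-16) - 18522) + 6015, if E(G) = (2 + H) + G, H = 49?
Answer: -12472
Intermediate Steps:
E(G) = 51 + G (E(G) = (2 + 49) + G = 51 + G)
(E(-16) - 18522) + 6015 = ((51 - 16) - 18522) + 6015 = (35 - 18522) + 6015 = -18487 + 6015 = -12472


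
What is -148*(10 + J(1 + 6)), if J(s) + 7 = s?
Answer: -1480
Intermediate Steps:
J(s) = -7 + s
-148*(10 + J(1 + 6)) = -148*(10 + (-7 + (1 + 6))) = -148*(10 + (-7 + 7)) = -148*(10 + 0) = -148*10 = -1480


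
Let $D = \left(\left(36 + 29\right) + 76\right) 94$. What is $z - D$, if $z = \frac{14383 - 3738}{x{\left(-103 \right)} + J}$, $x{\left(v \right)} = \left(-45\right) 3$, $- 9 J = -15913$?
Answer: $- \frac{194711487}{14698} \approx -13247.0$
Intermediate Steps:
$J = \frac{15913}{9}$ ($J = \left(- \frac{1}{9}\right) \left(-15913\right) = \frac{15913}{9} \approx 1768.1$)
$x{\left(v \right)} = -135$
$z = \frac{95805}{14698}$ ($z = \frac{14383 - 3738}{-135 + \frac{15913}{9}} = \frac{10645}{\frac{14698}{9}} = 10645 \cdot \frac{9}{14698} = \frac{95805}{14698} \approx 6.5182$)
$D = 13254$ ($D = \left(65 + 76\right) 94 = 141 \cdot 94 = 13254$)
$z - D = \frac{95805}{14698} - 13254 = - \frac{194711487}{14698}$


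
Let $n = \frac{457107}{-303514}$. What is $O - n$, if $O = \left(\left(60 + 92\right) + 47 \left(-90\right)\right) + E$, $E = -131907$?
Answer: $- \frac{41272894183}{303514} \approx -1.3598 \cdot 10^{5}$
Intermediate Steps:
$n = - \frac{457107}{303514}$ ($n = 457107 \left(- \frac{1}{303514}\right) = - \frac{457107}{303514} \approx -1.506$)
$O = -135985$ ($O = \left(\left(60 + 92\right) + 47 \left(-90\right)\right) - 131907 = \left(152 - 4230\right) - 131907 = -4078 - 131907 = -135985$)
$O - n = -135985 - - \frac{457107}{303514} = -135985 + \frac{457107}{303514} = - \frac{41272894183}{303514}$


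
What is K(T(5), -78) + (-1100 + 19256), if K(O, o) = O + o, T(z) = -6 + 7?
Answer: 18079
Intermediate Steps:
T(z) = 1
K(T(5), -78) + (-1100 + 19256) = (1 - 78) + (-1100 + 19256) = -77 + 18156 = 18079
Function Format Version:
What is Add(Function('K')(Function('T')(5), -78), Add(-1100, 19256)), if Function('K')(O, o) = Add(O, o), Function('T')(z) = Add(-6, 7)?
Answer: 18079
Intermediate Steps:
Function('T')(z) = 1
Add(Function('K')(Function('T')(5), -78), Add(-1100, 19256)) = Add(Add(1, -78), Add(-1100, 19256)) = Add(-77, 18156) = 18079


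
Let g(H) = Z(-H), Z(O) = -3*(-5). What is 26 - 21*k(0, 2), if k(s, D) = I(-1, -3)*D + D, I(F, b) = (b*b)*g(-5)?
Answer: -5686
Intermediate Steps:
Z(O) = 15 (Z(O) = -1*(-15) = 15)
g(H) = 15
I(F, b) = 15*b² (I(F, b) = (b*b)*15 = b²*15 = 15*b²)
k(s, D) = 136*D (k(s, D) = (15*(-3)²)*D + D = (15*9)*D + D = 135*D + D = 136*D)
26 - 21*k(0, 2) = 26 - 2856*2 = 26 - 21*272 = 26 - 5712 = -5686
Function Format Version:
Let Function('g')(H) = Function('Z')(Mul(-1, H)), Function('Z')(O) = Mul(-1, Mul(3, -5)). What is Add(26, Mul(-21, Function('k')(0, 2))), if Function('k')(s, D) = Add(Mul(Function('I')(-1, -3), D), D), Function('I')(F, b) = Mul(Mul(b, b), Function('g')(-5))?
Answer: -5686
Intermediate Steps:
Function('Z')(O) = 15 (Function('Z')(O) = Mul(-1, -15) = 15)
Function('g')(H) = 15
Function('I')(F, b) = Mul(15, Pow(b, 2)) (Function('I')(F, b) = Mul(Mul(b, b), 15) = Mul(Pow(b, 2), 15) = Mul(15, Pow(b, 2)))
Function('k')(s, D) = Mul(136, D) (Function('k')(s, D) = Add(Mul(Mul(15, Pow(-3, 2)), D), D) = Add(Mul(Mul(15, 9), D), D) = Add(Mul(135, D), D) = Mul(136, D))
Add(26, Mul(-21, Function('k')(0, 2))) = Add(26, Mul(-21, Mul(136, 2))) = Add(26, Mul(-21, 272)) = Add(26, -5712) = -5686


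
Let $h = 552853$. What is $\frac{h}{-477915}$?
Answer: $- \frac{552853}{477915} \approx -1.1568$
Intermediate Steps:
$\frac{h}{-477915} = \frac{552853}{-477915} = 552853 \left(- \frac{1}{477915}\right) = - \frac{552853}{477915}$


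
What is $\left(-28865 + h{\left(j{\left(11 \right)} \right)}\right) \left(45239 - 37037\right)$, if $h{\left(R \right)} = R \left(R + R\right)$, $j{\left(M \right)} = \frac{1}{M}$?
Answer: $- \frac{28646821926}{121} \approx -2.3675 \cdot 10^{8}$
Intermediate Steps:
$h{\left(R \right)} = 2 R^{2}$ ($h{\left(R \right)} = R 2 R = 2 R^{2}$)
$\left(-28865 + h{\left(j{\left(11 \right)} \right)}\right) \left(45239 - 37037\right) = \left(-28865 + 2 \left(\frac{1}{11}\right)^{2}\right) \left(45239 - 37037\right) = \left(-28865 + \frac{2}{121}\right) 8202 = \left(- \frac{3492663}{121}\right) 8202 = - \frac{28646821926}{121}$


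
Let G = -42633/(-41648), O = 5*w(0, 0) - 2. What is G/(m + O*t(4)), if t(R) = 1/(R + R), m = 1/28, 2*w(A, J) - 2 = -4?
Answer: -298431/244682 ≈ -1.2197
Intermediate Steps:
w(A, J) = -1 (w(A, J) = 1 + (½)*(-4) = 1 - 2 = -1)
m = 1/28 ≈ 0.035714
O = -7 (O = 5*(-1) - 2 = -5 - 2 = -7)
t(R) = 1/(2*R)
G = 42633/41648 (G = -42633*(-1/41648) = 42633/41648 ≈ 1.0237)
G/(m + O*t(4)) = 42633/(41648*(1/28 - 7/(2*4))) = 42633/(41648*(1/28 - 7*⅛)) = 42633/(41648*(1/28 - 7/8)) = 42633/(41648*(-47/56)) = (42633/41648)*(-56/47) = -298431/244682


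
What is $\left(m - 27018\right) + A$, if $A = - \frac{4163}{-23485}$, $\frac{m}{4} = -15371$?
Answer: $- \frac{2078465307}{23485} \approx -88502.0$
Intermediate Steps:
$m = -61484$ ($m = 4 \left(-15371\right) = -61484$)
$A = \frac{4163}{23485}$ ($A = \left(-4163\right) \left(- \frac{1}{23485}\right) = \frac{4163}{23485} \approx 0.17726$)
$\left(m - 27018\right) + A = \left(-61484 - 27018\right) + \frac{4163}{23485} = -88502 + \frac{4163}{23485} = - \frac{2078465307}{23485}$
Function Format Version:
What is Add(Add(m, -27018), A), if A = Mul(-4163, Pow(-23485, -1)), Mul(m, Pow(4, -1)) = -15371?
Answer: Rational(-2078465307, 23485) ≈ -88502.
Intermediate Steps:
m = -61484 (m = Mul(4, -15371) = -61484)
A = Rational(4163, 23485) (A = Mul(-4163, Rational(-1, 23485)) = Rational(4163, 23485) ≈ 0.17726)
Add(Add(m, -27018), A) = Add(Add(-61484, -27018), Rational(4163, 23485)) = Add(-88502, Rational(4163, 23485)) = Rational(-2078465307, 23485)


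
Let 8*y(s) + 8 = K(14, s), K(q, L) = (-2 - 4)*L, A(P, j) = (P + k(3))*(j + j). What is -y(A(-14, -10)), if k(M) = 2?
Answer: 181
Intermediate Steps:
A(P, j) = 2*j*(2 + P) (A(P, j) = (P + 2)*(j + j) = (2 + P)*(2*j) = 2*j*(2 + P))
K(q, L) = -6*L
y(s) = -1 - 3*s/4 (y(s) = -1 + (-6*s)/8 = -1 - 3*s/4)
-y(A(-14, -10)) = -(-1 - 3*(-10)*(2 - 14)/2) = -(-1 - 3*(-10)*(-12)/2) = -(-1 - 3/4*240) = -(-1 - 180) = -1*(-181) = 181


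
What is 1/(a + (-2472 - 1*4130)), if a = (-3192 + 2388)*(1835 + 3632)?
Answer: -1/4402070 ≈ -2.2717e-7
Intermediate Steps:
a = -4395468 (a = -804*5467 = -4395468)
1/(a + (-2472 - 1*4130)) = 1/(-4395468 + (-2472 - 1*4130)) = 1/(-4395468 + (-2472 - 4130)) = 1/(-4395468 - 6602) = 1/(-4402070) = -1/4402070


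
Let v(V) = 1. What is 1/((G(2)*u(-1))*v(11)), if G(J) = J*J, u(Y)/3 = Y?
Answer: -1/12 ≈ -0.083333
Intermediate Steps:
u(Y) = 3*Y
G(J) = J²
1/((G(2)*u(-1))*v(11)) = 1/((2²*(3*(-1)))*1) = 1/((4*(-3))*1) = 1/(-12*1) = 1/(-12) = -1/12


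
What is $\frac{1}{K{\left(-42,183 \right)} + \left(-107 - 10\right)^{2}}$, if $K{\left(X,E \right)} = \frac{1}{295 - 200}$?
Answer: $\frac{95}{1300456} \approx 7.3051 \cdot 10^{-5}$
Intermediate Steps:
$K{\left(X,E \right)} = \frac{1}{95}$
$\frac{1}{K{\left(-42,183 \right)} + \left(-107 - 10\right)^{2}} = \frac{1}{\frac{1}{95} + \left(-107 - 10\right)^{2}} = \frac{1}{\frac{1}{95} + \left(-117\right)^{2}} = \frac{1}{\frac{1}{95} + 13689} = \frac{1}{\frac{1300456}{95}} = \frac{95}{1300456}$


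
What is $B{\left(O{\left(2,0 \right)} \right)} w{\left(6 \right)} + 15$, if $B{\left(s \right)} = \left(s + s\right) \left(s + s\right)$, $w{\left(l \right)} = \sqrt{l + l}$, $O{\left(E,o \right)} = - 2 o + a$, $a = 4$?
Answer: $15 + 128 \sqrt{3} \approx 236.7$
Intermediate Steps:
$O{\left(E,o \right)} = 4 - 2 o$ ($O{\left(E,o \right)} = - 2 o + 4 = 4 - 2 o$)
$w{\left(l \right)} = \sqrt{2} \sqrt{l}$ ($w{\left(l \right)} = \sqrt{2 l} = \sqrt{2} \sqrt{l}$)
$B{\left(s \right)} = 4 s^{2}$ ($B{\left(s \right)} = 2 s 2 s = 4 s^{2}$)
$B{\left(O{\left(2,0 \right)} \right)} w{\left(6 \right)} + 15 = 4 \left(4 - 0\right)^{2} \sqrt{2} \sqrt{6} + 15 = 4 \left(4 + 0\right)^{2} \cdot 2 \sqrt{3} + 15 = 4 \cdot 4^{2} \cdot 2 \sqrt{3} + 15 = 4 \cdot 16 \cdot 2 \sqrt{3} + 15 = 64 \cdot 2 \sqrt{3} + 15 = 128 \sqrt{3} + 15 = 15 + 128 \sqrt{3}$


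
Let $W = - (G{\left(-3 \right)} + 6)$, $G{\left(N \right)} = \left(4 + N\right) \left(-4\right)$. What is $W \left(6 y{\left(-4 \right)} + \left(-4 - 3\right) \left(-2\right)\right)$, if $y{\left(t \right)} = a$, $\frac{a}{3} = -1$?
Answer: $8$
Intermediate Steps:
$G{\left(N \right)} = -16 - 4 N$
$a = -3$ ($a = 3 \left(-1\right) = -3$)
$y{\left(t \right)} = -3$
$W = -2$ ($W = - (\left(-16 - -12\right) + 6) = - (\left(-16 + 12\right) + 6) = - (-4 + 6) = \left(-1\right) 2 = -2$)
$W \left(6 y{\left(-4 \right)} + \left(-4 - 3\right) \left(-2\right)\right) = - 2 \left(6 \left(-3\right) + \left(-4 - 3\right) \left(-2\right)\right) = - 2 \left(-18 - -14\right) = - 2 \left(-18 + 14\right) = \left(-2\right) \left(-4\right) = 8$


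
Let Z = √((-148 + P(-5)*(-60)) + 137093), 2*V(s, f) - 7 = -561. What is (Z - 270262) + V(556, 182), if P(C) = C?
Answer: -270539 + √137245 ≈ -2.7017e+5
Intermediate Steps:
V(s, f) = -277 (V(s, f) = 7/2 + (½)*(-561) = 7/2 - 561/2 = -277)
Z = √137245 (Z = √((-148 - 5*(-60)) + 137093) = √((-148 + 300) + 137093) = √(152 + 137093) = √137245 ≈ 370.47)
(Z - 270262) + V(556, 182) = (√137245 - 270262) - 277 = (-270262 + √137245) - 277 = -270539 + √137245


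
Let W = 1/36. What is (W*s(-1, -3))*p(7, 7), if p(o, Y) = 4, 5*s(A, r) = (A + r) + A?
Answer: -⅑ ≈ -0.11111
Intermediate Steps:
s(A, r) = r/5 + 2*A/5 (s(A, r) = ((A + r) + A)/5 = (r + 2*A)/5 = r/5 + 2*A/5)
W = 1/36 ≈ 0.027778
(W*s(-1, -3))*p(7, 7) = (((⅕)*(-3) + (⅖)*(-1))/36)*4 = ((-⅗ - ⅖)/36)*4 = ((1/36)*(-1))*4 = -1/36*4 = -⅑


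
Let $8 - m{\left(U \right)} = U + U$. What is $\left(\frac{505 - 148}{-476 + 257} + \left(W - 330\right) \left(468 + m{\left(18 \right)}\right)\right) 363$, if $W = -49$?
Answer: $- \frac{4419016437}{73} \approx -6.0534 \cdot 10^{7}$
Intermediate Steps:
$m{\left(U \right)} = 8 - 2 U$ ($m{\left(U \right)} = 8 - \left(U + U\right) = 8 - 2 U$)
$\left(\frac{505 - 148}{-476 + 257} + \left(W - 330\right) \left(468 + m{\left(18 \right)}\right)\right) 363 = \left(\frac{505 - 148}{-476 + 257} + \left(-49 - 330\right) \left(468 + \left(8 - 36\right)\right)\right) 363 = \left(\frac{357}{-219} - 379 \left(468 + \left(8 - 36\right)\right)\right) 363 = \left(357 \left(- \frac{1}{219}\right) - 379 \left(468 - 28\right)\right) 363 = \left(- \frac{119}{73} - 166760\right) 363 = \left(- \frac{12173599}{73}\right) 363 = - \frac{4419016437}{73}$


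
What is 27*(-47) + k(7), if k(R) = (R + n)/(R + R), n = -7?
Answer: -1269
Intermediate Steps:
k(R) = (-7 + R)/(2*R) (k(R) = (R - 7)/(R + R) = (-7 + R)/((2*R)) = (-7 + R)*(1/(2*R)) = (-7 + R)/(2*R))
27*(-47) + k(7) = 27*(-47) + (1/2)*(-7 + 7)/7 = -1269 + (1/2)*(1/7)*0 = -1269 + 0 = -1269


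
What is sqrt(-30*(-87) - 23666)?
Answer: 8*I*sqrt(329) ≈ 145.11*I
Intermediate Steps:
sqrt(-30*(-87) - 23666) = sqrt(-3*(-870) - 23666) = sqrt(2610 - 23666) = sqrt(-21056) = 8*I*sqrt(329)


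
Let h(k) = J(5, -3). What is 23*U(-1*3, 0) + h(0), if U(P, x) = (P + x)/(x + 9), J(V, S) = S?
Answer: -32/3 ≈ -10.667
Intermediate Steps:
h(k) = -3
U(P, x) = (P + x)/(9 + x)
23*U(-1*3, 0) + h(0) = 23*((-1*3 + 0)/(9 + 0)) - 3 = 23*((-3 + 0)/9) - 3 = 23*((⅑)*(-3)) - 3 = 23*(-⅓) - 3 = -23/3 - 3 = -32/3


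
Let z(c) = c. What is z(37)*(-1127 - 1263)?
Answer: -88430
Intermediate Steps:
z(37)*(-1127 - 1263) = 37*(-1127 - 1263) = 37*(-2390) = -88430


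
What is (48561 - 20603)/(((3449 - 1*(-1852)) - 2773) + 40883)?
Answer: 27958/43411 ≈ 0.64403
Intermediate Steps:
(48561 - 20603)/(((3449 - 1*(-1852)) - 2773) + 40883) = 27958/(((3449 + 1852) - 2773) + 40883) = 27958/((5301 - 2773) + 40883) = 27958/(2528 + 40883) = 27958/43411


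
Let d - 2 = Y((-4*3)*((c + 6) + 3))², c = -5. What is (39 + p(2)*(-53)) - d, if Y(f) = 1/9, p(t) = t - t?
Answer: 2996/81 ≈ 36.988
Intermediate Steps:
p(t) = 0
Y(f) = ⅑
d = 163/81 (d = 2 + (⅑)² = 2 + 1/81 = 163/81 ≈ 2.0123)
(39 + p(2)*(-53)) - d = (39 + 0*(-53)) - 1*163/81 = (39 + 0) - 163/81 = 39 - 163/81 = 2996/81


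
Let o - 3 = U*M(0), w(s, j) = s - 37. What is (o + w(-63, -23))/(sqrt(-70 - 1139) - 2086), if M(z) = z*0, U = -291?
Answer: 202342/4352605 + 97*I*sqrt(1209)/4352605 ≈ 0.046488 + 0.00077488*I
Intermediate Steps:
M(z) = 0
w(s, j) = -37 + s
o = 3 (o = 3 - 291*0 = 3 + 0 = 3)
(o + w(-63, -23))/(sqrt(-70 - 1139) - 2086) = (3 + (-37 - 63))/(sqrt(-70 - 1139) - 2086) = (3 - 100)/(sqrt(-1209) - 2086) = -97/(I*sqrt(1209) - 2086) = -97/(-2086 + I*sqrt(1209))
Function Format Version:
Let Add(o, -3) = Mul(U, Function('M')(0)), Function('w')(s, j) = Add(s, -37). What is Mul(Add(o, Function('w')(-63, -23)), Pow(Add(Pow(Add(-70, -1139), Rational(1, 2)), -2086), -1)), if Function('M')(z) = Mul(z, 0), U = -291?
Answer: Add(Rational(202342, 4352605), Mul(Rational(97, 4352605), I, Pow(1209, Rational(1, 2)))) ≈ Add(0.046488, Mul(0.00077488, I))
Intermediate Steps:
Function('M')(z) = 0
Function('w')(s, j) = Add(-37, s)
o = 3 (o = Add(3, Mul(-291, 0)) = Add(3, 0) = 3)
Mul(Add(o, Function('w')(-63, -23)), Pow(Add(Pow(Add(-70, -1139), Rational(1, 2)), -2086), -1)) = Mul(Add(3, Add(-37, -63)), Pow(Add(Pow(Add(-70, -1139), Rational(1, 2)), -2086), -1)) = Mul(Add(3, -100), Pow(Add(Pow(-1209, Rational(1, 2)), -2086), -1)) = Mul(-97, Pow(Add(Mul(I, Pow(1209, Rational(1, 2))), -2086), -1)) = Mul(-97, Pow(Add(-2086, Mul(I, Pow(1209, Rational(1, 2)))), -1))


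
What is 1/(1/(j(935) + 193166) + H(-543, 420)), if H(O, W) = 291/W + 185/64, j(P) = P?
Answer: 434786240/1558050967 ≈ 0.27906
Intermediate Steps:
H(O, W) = 185/64 + 291/W (H(O, W) = 291/W + 185*(1/64) = 291/W + 185/64 = 185/64 + 291/W)
1/(1/(j(935) + 193166) + H(-543, 420)) = 1/(1/(935 + 193166) + (185/64 + 291/420)) = 1/(1/194101 + (185/64 + 291*(1/420))) = 1/(1/194101 + (185/64 + 97/140)) = 1/(1/194101 + 8027/2240) = 1/(1558050967/434786240) = 434786240/1558050967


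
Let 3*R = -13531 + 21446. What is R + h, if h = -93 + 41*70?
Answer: 16246/3 ≈ 5415.3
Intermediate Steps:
R = 7915/3 (R = (-13531 + 21446)/3 = (⅓)*7915 = 7915/3 ≈ 2638.3)
h = 2777 (h = -93 + 2870 = 2777)
R + h = 7915/3 + 2777 = 16246/3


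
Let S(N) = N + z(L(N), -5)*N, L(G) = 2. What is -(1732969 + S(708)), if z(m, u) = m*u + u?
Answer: -1723057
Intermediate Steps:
z(m, u) = u + m*u
S(N) = -14*N (S(N) = N + (-5*(1 + 2))*N = N + (-5*3)*N = N - 15*N = -14*N)
-(1732969 + S(708)) = -(1732969 - 14*708) = -(1732969 - 9912) = -1*1723057 = -1723057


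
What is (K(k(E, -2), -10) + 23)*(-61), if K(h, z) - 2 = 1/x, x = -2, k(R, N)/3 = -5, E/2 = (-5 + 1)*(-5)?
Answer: -2989/2 ≈ -1494.5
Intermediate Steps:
E = 40 (E = 2*((-5 + 1)*(-5)) = 2*(-4*(-5)) = 2*20 = 40)
k(R, N) = -15 (k(R, N) = 3*(-5) = -15)
K(h, z) = 3/2 (K(h, z) = 2 + 1/(-2) = 2 - 1/2 = 3/2)
(K(k(E, -2), -10) + 23)*(-61) = (3/2 + 23)*(-61) = (49/2)*(-61) = -2989/2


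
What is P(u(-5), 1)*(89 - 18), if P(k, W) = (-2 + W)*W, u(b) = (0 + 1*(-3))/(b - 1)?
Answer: -71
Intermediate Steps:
u(b) = -3/(-1 + b) (u(b) = (0 - 3)/(-1 + b) = -3/(-1 + b))
P(k, W) = W*(-2 + W)
P(u(-5), 1)*(89 - 18) = (1*(-2 + 1))*(89 - 18) = (1*(-1))*71 = -1*71 = -71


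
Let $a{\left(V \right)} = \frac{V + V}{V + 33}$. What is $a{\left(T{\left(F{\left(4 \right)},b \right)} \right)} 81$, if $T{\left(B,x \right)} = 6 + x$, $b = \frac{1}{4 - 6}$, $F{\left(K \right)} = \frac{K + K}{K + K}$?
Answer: $\frac{162}{7} \approx 23.143$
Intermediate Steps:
$F{\left(K \right)} = 1$ ($F{\left(K \right)} = \frac{2 K}{2 K} = 2 K \frac{1}{2 K} = 1$)
$b = - \frac{1}{2}$ ($b = \frac{1}{-2} = - \frac{1}{2} \approx -0.5$)
$a{\left(V \right)} = \frac{2 V}{33 + V}$
$a{\left(T{\left(F{\left(4 \right)},b \right)} \right)} 81 = \frac{2 \left(6 - \frac{1}{2}\right)}{33 + \left(6 - \frac{1}{2}\right)} 81 = 2 \cdot \frac{11}{2} \frac{1}{33 + \frac{11}{2}} \cdot 81 = 2 \cdot \frac{11}{2} \frac{1}{\frac{77}{2}} \cdot 81 = 2 \cdot \frac{11}{2} \cdot \frac{2}{77} \cdot 81 = \frac{2}{7} \cdot 81 = \frac{162}{7}$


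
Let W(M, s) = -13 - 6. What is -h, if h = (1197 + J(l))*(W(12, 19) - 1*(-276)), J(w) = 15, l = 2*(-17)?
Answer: -311484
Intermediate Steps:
l = -34
W(M, s) = -19
h = 311484 (h = (1197 + 15)*(-19 - 1*(-276)) = 1212*(-19 + 276) = 1212*257 = 311484)
-h = -1*311484 = -311484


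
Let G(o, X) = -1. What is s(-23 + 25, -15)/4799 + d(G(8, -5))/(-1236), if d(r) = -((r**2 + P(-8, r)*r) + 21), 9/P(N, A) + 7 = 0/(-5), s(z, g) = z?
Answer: 799541/41520948 ≈ 0.019256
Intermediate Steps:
P(N, A) = -9/7 (P(N, A) = 9/(-7 + 0/(-5)) = 9/(-7 + 0*(-1/5)) = 9/(-7 + 0) = 9/(-7) = 9*(-1/7) = -9/7)
d(r) = -21 - r**2 + 9*r/7 (d(r) = -((r**2 - 9*r/7) + 21) = -(21 + r**2 - 9*r/7) = -21 - r**2 + 9*r/7)
s(-23 + 25, -15)/4799 + d(G(8, -5))/(-1236) = (-23 + 25)/4799 + (-21 - 1*(-1)**2 + (9/7)*(-1))/(-1236) = 2*(1/4799) + (-21 - 1*1 - 9/7)*(-1/1236) = 2/4799 + (-21 - 1 - 9/7)*(-1/1236) = 2/4799 - 163/7*(-1/1236) = 2/4799 + 163/8652 = 799541/41520948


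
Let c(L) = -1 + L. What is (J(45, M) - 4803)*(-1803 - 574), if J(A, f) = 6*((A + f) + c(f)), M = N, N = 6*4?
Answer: 10104627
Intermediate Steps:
N = 24
M = 24
J(A, f) = -6 + 6*A + 12*f (J(A, f) = 6*((A + f) + (-1 + f)) = 6*(-1 + A + 2*f) = -6 + 6*A + 12*f)
(J(45, M) - 4803)*(-1803 - 574) = ((-6 + 6*45 + 12*24) - 4803)*(-1803 - 574) = ((-6 + 270 + 288) - 4803)*(-2377) = (552 - 4803)*(-2377) = -4251*(-2377) = 10104627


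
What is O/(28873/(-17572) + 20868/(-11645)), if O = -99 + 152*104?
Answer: -3214468891460/702918581 ≈ -4573.0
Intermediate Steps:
O = 15709 (O = -99 + 15808 = 15709)
O/(28873/(-17572) + 20868/(-11645)) = 15709/(28873/(-17572) + 20868/(-11645)) = 15709/(28873*(-1/17572) + 20868*(-1/11645)) = 15709/(-28873/17572 - 20868/11645) = 15709/(-702918581/204625940) = 15709*(-204625940/702918581) = -3214468891460/702918581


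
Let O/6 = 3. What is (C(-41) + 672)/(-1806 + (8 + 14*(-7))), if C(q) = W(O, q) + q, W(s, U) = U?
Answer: -295/948 ≈ -0.31118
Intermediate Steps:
O = 18 (O = 6*3 = 18)
C(q) = 2*q (C(q) = q + q = 2*q)
(C(-41) + 672)/(-1806 + (8 + 14*(-7))) = (2*(-41) + 672)/(-1806 + (8 + 14*(-7))) = (-82 + 672)/(-1806 + (8 - 98)) = 590/(-1806 - 90) = 590/(-1896) = 590*(-1/1896) = -295/948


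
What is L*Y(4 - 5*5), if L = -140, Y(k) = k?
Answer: 2940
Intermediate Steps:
L*Y(4 - 5*5) = -140*(4 - 5*5) = -140*(4 - 25) = -140*(-21) = 2940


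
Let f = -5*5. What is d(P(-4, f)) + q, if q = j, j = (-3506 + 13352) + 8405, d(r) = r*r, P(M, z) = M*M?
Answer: 18507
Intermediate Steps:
f = -25
P(M, z) = M**2
d(r) = r**2
j = 18251 (j = 9846 + 8405 = 18251)
q = 18251
d(P(-4, f)) + q = ((-4)**2)**2 + 18251 = 16**2 + 18251 = 256 + 18251 = 18507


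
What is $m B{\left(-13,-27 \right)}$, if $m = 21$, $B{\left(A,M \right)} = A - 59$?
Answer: $-1512$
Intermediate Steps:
$B{\left(A,M \right)} = -59 + A$
$m B{\left(-13,-27 \right)} = 21 \left(-59 - 13\right) = 21 \left(-72\right) = -1512$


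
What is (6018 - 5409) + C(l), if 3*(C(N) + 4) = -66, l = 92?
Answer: 583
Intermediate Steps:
C(N) = -26 (C(N) = -4 + (⅓)*(-66) = -4 - 22 = -26)
(6018 - 5409) + C(l) = (6018 - 5409) - 26 = 609 - 26 = 583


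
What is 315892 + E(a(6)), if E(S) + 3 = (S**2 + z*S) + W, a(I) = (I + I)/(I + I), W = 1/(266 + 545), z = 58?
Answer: 256233829/811 ≈ 3.1595e+5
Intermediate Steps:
W = 1/811 ≈ 0.0012330
a(I) = 1 (a(I) = (2*I)/((2*I)) = (2*I)*(1/(2*I)) = 1)
E(S) = -2432/811 + S**2 + 58*S (E(S) = -3 + ((S**2 + 58*S) + 1/811) = -3 + (1/811 + S**2 + 58*S) = -2432/811 + S**2 + 58*S)
315892 + E(a(6)) = 315892 + (-2432/811 + 1**2 + 58*1) = 315892 + (-2432/811 + 1 + 58) = 315892 + 45417/811 = 256233829/811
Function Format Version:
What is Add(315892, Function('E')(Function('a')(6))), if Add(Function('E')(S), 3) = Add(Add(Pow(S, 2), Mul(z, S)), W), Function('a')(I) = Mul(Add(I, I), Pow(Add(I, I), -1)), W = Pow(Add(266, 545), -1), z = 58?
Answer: Rational(256233829, 811) ≈ 3.1595e+5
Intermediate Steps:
W = Rational(1, 811) (W = Pow(811, -1) = Rational(1, 811) ≈ 0.0012330)
Function('a')(I) = 1 (Function('a')(I) = Mul(Mul(2, I), Pow(Mul(2, I), -1)) = Mul(Mul(2, I), Mul(Rational(1, 2), Pow(I, -1))) = 1)
Function('E')(S) = Add(Rational(-2432, 811), Pow(S, 2), Mul(58, S)) (Function('E')(S) = Add(-3, Add(Add(Pow(S, 2), Mul(58, S)), Rational(1, 811))) = Add(-3, Add(Rational(1, 811), Pow(S, 2), Mul(58, S))) = Add(Rational(-2432, 811), Pow(S, 2), Mul(58, S)))
Add(315892, Function('E')(Function('a')(6))) = Add(315892, Add(Rational(-2432, 811), Pow(1, 2), Mul(58, 1))) = Add(315892, Add(Rational(-2432, 811), 1, 58)) = Add(315892, Rational(45417, 811)) = Rational(256233829, 811)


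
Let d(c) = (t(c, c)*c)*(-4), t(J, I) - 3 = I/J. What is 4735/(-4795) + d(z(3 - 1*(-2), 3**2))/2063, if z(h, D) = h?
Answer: -2030381/1978417 ≈ -1.0263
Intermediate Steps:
t(J, I) = 3 + I/J
d(c) = -16*c (d(c) = ((3 + c/c)*c)*(-4) = ((3 + 1)*c)*(-4) = (4*c)*(-4) = -16*c)
4735/(-4795) + d(z(3 - 1*(-2), 3**2))/2063 = 4735/(-4795) - 16*(3 - 1*(-2))/2063 = 4735*(-1/4795) - 16*(3 + 2)*(1/2063) = -947/959 - 16*5*(1/2063) = -947/959 - 80*1/2063 = -947/959 - 80/2063 = -2030381/1978417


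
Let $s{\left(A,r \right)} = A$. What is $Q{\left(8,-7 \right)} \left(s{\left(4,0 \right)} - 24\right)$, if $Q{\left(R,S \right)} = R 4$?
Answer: $-640$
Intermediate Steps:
$Q{\left(R,S \right)} = 4 R$
$Q{\left(8,-7 \right)} \left(s{\left(4,0 \right)} - 24\right) = 4 \cdot 8 \left(4 - 24\right) = 32 \left(-20\right) = -640$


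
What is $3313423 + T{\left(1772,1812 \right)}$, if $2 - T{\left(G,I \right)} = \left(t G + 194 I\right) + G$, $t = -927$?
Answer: $4602769$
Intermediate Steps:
$T{\left(G,I \right)} = 2 - 194 I + 926 G$ ($T{\left(G,I \right)} = 2 - \left(\left(- 927 G + 194 I\right) + G\right) = 2 - \left(- 926 G + 194 I\right) = 2 + \left(- 194 I + 926 G\right) = 2 - 194 I + 926 G$)
$3313423 + T{\left(1772,1812 \right)} = 3313423 + \left(2 - 351528 + 926 \cdot 1772\right) = 3313423 + \left(2 - 351528 + 1640872\right) = 3313423 + 1289346 = 4602769$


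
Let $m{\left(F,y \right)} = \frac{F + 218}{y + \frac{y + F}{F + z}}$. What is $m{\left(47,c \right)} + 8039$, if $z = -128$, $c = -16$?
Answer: $\frac{10646288}{1327} \approx 8022.8$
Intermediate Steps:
$m{\left(F,y \right)} = \frac{218 + F}{y + \frac{F + y}{-128 + F}}$ ($m{\left(F,y \right)} = \frac{F + 218}{y + \frac{y + F}{F - 128}} = \frac{218 + F}{y + \frac{F + y}{-128 + F}}$)
$m{\left(47,c \right)} + 8039 = \frac{-27904 + 47^{2} + 90 \cdot 47}{47 - -2032 + 47 \left(-16\right)} + 8039 = \frac{-27904 + 2209 + 4230}{47 + 2032 - 752} + 8039 = \frac{1}{1327} \left(-21465\right) + 8039 = - \frac{21465}{1327} + 8039 = \frac{10646288}{1327}$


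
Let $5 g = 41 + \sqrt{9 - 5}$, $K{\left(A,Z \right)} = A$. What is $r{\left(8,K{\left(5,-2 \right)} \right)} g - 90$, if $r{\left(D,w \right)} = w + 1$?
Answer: $- \frac{192}{5} \approx -38.4$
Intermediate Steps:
$r{\left(D,w \right)} = 1 + w$
$g = \frac{43}{5}$ ($g = \frac{41 + \sqrt{9 - 5}}{5} = \frac{41 + \sqrt{4}}{5} = \frac{41 + 2}{5} = \frac{1}{5} \cdot 43 = \frac{43}{5} \approx 8.6$)
$r{\left(8,K{\left(5,-2 \right)} \right)} g - 90 = \left(1 + 5\right) \frac{43}{5} - 90 = 6 \cdot \frac{43}{5} - 90 = \frac{258}{5} - 90 = - \frac{192}{5}$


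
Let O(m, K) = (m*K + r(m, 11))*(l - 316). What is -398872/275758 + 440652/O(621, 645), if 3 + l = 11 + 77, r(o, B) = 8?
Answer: -881624743336/607506317957 ≈ -1.4512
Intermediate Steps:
l = 85 (l = -3 + (11 + 77) = -3 + 88 = 85)
O(m, K) = -1848 - 231*K*m (O(m, K) = (m*K + 8)*(85 - 316) = (K*m + 8)*(-231) = (8 + K*m)*(-231) = -1848 - 231*K*m)
-398872/275758 + 440652/O(621, 645) = -398872/275758 + 440652/(-1848 - 231*645*621) = -398872*1/275758 + 440652/(-1848 - 92525895) = -199436/137879 + 440652/(-92527743) = -199436/137879 + 440652*(-1/92527743) = -199436/137879 - 146884/30842581 = -881624743336/607506317957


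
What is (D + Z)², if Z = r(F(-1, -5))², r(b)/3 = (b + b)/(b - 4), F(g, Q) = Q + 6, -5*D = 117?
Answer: 9409/25 ≈ 376.36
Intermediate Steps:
D = -117/5 (D = -⅕*117 = -117/5 ≈ -23.400)
F(g, Q) = 6 + Q
r(b) = 6*b/(-4 + b) (r(b) = 3*((b + b)/(b - 4)) = 3*((2*b)/(-4 + b)) = 3*(2*b/(-4 + b)) = 6*b/(-4 + b))
Z = 4 (Z = (6*(6 - 5)/(-4 + (6 - 5)))² = (6*1/(-4 + 1))² = (6*1/(-3))² = (6*1*(-⅓))² = (-2)² = 4)
(D + Z)² = (-117/5 + 4)² = (-97/5)² = 9409/25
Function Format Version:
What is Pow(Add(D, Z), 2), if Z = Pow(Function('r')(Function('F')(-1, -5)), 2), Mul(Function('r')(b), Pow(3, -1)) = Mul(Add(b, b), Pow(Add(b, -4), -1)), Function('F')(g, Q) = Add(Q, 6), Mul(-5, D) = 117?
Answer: Rational(9409, 25) ≈ 376.36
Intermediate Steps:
D = Rational(-117, 5) (D = Mul(Rational(-1, 5), 117) = Rational(-117, 5) ≈ -23.400)
Function('F')(g, Q) = Add(6, Q)
Function('r')(b) = Mul(6, b, Pow(Add(-4, b), -1)) (Function('r')(b) = Mul(3, Mul(Add(b, b), Pow(Add(b, -4), -1))) = Mul(3, Mul(Mul(2, b), Pow(Add(-4, b), -1))) = Mul(3, Mul(2, b, Pow(Add(-4, b), -1))) = Mul(6, b, Pow(Add(-4, b), -1)))
Z = 4 (Z = Pow(Mul(6, Add(6, -5), Pow(Add(-4, Add(6, -5)), -1)), 2) = Pow(Mul(6, 1, Pow(Add(-4, 1), -1)), 2) = Pow(Mul(6, 1, Pow(-3, -1)), 2) = Pow(Mul(6, 1, Rational(-1, 3)), 2) = Pow(-2, 2) = 4)
Pow(Add(D, Z), 2) = Pow(Add(Rational(-117, 5), 4), 2) = Pow(Rational(-97, 5), 2) = Rational(9409, 25)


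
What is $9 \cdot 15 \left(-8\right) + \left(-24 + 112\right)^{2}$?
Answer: $6664$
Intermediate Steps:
$9 \cdot 15 \left(-8\right) + \left(-24 + 112\right)^{2} = 135 \left(-8\right) + 88^{2} = -1080 + 7744 = 6664$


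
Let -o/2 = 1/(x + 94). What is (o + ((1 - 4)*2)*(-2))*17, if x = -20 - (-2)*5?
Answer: 8551/42 ≈ 203.60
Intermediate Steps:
x = -10 (x = -20 - 1*(-10) = -20 + 10 = -10)
o = -1/42 (o = -2/(-10 + 94) = -2/84 = -2*1/84 = -1/42 ≈ -0.023810)
(o + ((1 - 4)*2)*(-2))*17 = (-1/42 + ((1 - 4)*2)*(-2))*17 = (-1/42 - 3*2*(-2))*17 = (-1/42 - 6*(-2))*17 = (-1/42 + 12)*17 = (503/42)*17 = 8551/42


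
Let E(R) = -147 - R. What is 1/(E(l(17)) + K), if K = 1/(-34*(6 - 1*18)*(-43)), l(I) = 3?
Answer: -17544/2631601 ≈ -0.0066667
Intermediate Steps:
K = -1/17544 (K = 1/(-34*(6 - 18)*(-43)) = 1/(-34*(-12)*(-43)) = 1/(408*(-43)) = 1/(-17544) = -1/17544 ≈ -5.7000e-5)
1/(E(l(17)) + K) = 1/((-147 - 1*3) - 1/17544) = 1/((-147 - 3) - 1/17544) = 1/(-150 - 1/17544) = 1/(-2631601/17544) = -17544/2631601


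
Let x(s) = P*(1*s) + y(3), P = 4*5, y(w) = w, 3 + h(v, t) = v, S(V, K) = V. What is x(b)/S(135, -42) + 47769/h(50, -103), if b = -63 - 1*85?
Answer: 6309836/6345 ≈ 994.46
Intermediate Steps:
h(v, t) = -3 + v
b = -148 (b = -63 - 85 = -148)
P = 20
x(s) = 3 + 20*s (x(s) = 20*(1*s) + 3 = 20*s + 3 = 3 + 20*s)
x(b)/S(135, -42) + 47769/h(50, -103) = (3 + 20*(-148))/135 + 47769/(-3 + 50) = (3 - 2960)*(1/135) + 47769/47 = -2957*1/135 + 47769*(1/47) = -2957/135 + 47769/47 = 6309836/6345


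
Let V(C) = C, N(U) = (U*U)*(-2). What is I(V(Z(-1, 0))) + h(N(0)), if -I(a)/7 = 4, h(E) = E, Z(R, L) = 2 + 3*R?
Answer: -28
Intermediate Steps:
N(U) = -2*U² (N(U) = U²*(-2) = -2*U²)
I(a) = -28 (I(a) = -7*4 = -28)
I(V(Z(-1, 0))) + h(N(0)) = -28 - 2*0² = -28 - 2*0 = -28 + 0 = -28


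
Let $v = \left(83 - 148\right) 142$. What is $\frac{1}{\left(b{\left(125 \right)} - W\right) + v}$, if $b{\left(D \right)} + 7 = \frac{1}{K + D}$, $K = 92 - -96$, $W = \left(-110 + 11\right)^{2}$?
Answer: $- \frac{313}{5958893} \approx -5.2527 \cdot 10^{-5}$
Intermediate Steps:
$W = 9801$ ($W = \left(-99\right)^{2} = 9801$)
$K = 188$ ($K = 92 + 96 = 188$)
$b{\left(D \right)} = -7 + \frac{1}{188 + D}$
$v = -9230$ ($v = \left(-65\right) 142 = -9230$)
$\frac{1}{\left(b{\left(125 \right)} - W\right) + v} = \frac{1}{\left(\frac{-1315 - 875}{188 + 125} - 9801\right) - 9230} = \frac{1}{\left(\frac{-1315 - 875}{313} - 9801\right) - 9230} = \frac{1}{\left(\frac{1}{313} \left(-2190\right) - 9801\right) - 9230} = \frac{1}{\left(- \frac{2190}{313} - 9801\right) - 9230} = \frac{1}{- \frac{3069903}{313} - 9230} = \frac{1}{- \frac{5958893}{313}} = - \frac{313}{5958893}$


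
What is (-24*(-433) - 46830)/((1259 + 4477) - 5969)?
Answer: 36438/233 ≈ 156.39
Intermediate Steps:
(-24*(-433) - 46830)/((1259 + 4477) - 5969) = (10392 - 46830)/(5736 - 5969) = -36438/(-233) = -36438*(-1/233) = 36438/233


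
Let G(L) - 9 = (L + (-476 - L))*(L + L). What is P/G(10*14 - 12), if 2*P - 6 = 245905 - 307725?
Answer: 30907/121847 ≈ 0.25365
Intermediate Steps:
G(L) = 9 - 952*L (G(L) = 9 + (L + (-476 - L))*(L + L) = 9 - 952*L)
P = -30907 (P = 3 + (245905 - 307725)/2 = 3 + (½)*(-61820) = 3 - 30910 = -30907)
P/G(10*14 - 12) = -30907/(9 - 952*(10*14 - 12)) = -30907/(9 - 952*(140 - 12)) = -30907/(9 - 952*128) = -30907/(9 - 121856) = -30907/(-121847) = -30907*(-1/121847) = 30907/121847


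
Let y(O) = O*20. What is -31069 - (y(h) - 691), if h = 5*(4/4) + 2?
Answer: -30518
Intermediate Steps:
h = 7 (h = 5*(4*(1/4)) + 2 = 5*1 + 2 = 5 + 2 = 7)
y(O) = 20*O
-31069 - (y(h) - 691) = -31069 - (20*7 - 691) = -31069 - (140 - 691) = -31069 - 1*(-551) = -31069 + 551 = -30518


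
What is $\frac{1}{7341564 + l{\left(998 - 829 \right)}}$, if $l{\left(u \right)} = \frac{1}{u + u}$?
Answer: $\frac{338}{2481448633} \approx 1.3621 \cdot 10^{-7}$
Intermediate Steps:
$l{\left(u \right)} = \frac{1}{2 u}$
$\frac{1}{7341564 + l{\left(998 - 829 \right)}} = \frac{1}{7341564 + \frac{1}{2 \left(998 - 829\right)}} = \frac{1}{7341564 + \frac{1}{2 \cdot 169}} = \frac{1}{7341564 + \frac{1}{2} \cdot \frac{1}{169}} = \frac{1}{7341564 + \frac{1}{338}} = \frac{1}{\frac{2481448633}{338}} = \frac{338}{2481448633}$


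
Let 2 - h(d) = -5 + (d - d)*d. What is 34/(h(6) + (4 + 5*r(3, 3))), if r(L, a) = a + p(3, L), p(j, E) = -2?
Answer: 17/8 ≈ 2.1250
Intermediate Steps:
r(L, a) = -2 + a (r(L, a) = a - 2 = -2 + a)
h(d) = 7 (h(d) = 2 - (-5 + (d - d)*d) = 2 - (-5 + 0*d) = 2 - (-5 + 0) = 2 - 1*(-5) = 2 + 5 = 7)
34/(h(6) + (4 + 5*r(3, 3))) = 34/(7 + (4 + 5*(-2 + 3))) = 34/(7 + (4 + 5*1)) = 34/(7 + (4 + 5)) = 34/(7 + 9) = 34/16 = (1/16)*34 = 17/8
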